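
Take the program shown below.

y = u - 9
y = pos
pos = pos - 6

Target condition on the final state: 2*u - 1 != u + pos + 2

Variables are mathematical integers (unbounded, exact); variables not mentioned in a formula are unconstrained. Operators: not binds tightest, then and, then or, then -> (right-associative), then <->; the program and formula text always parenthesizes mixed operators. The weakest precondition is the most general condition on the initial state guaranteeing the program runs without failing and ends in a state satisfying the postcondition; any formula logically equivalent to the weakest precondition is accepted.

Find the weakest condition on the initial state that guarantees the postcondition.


Working backward. After the program, the postcondition 2*u - 1 != u + pos + 2 must hold; in canonical form it is u != pos + 3.
Before pos := pos - 6: u != pos - 3
Before y := pos: u != pos - 3
Before y := u - 9: u != pos - 3
Answer: WP = u != pos - 3


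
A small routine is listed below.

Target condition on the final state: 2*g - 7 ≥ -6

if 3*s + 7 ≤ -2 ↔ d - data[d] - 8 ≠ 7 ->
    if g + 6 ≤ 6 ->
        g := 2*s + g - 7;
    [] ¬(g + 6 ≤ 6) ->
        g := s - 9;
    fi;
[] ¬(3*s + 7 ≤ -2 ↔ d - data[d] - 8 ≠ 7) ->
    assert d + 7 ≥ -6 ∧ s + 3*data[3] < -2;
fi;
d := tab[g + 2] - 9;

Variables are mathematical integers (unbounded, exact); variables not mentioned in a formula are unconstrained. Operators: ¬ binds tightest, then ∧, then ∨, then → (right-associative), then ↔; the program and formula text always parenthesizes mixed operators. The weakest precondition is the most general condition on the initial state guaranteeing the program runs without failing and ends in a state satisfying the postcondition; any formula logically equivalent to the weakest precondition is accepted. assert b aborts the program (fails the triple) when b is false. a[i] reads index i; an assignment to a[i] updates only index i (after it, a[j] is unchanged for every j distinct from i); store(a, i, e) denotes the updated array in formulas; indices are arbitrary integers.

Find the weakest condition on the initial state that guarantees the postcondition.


Working backward. After the program, the postcondition 2*g - 7 ≥ -6 must hold; in canonical form it is 2*g ≥ 1.
Before d := tab[g + 2] - 9: 2*g ≥ 1
Then branch requires (g ≤ 0 → 2*g + 4*s ≥ 15) ∧ ((¬(g ≤ 0)) → 2*s ≥ 19); else branch requires d ≥ -13 ∧ 3*data[3] + s < -2 ∧ 2*g ≥ 1.
Before the if: ((3*s ≤ -9 ↔ d ≠ data[d] + 15) → ((g ≤ 0 → 2*g + 4*s ≥ 15) ∧ ((¬(g ≤ 0)) → 2*s ≥ 19))) ∧ ((¬(3*s ≤ -9 ↔ d ≠ data[d] + 15)) → (d ≥ -13 ∧ 3*data[3] + s < -2 ∧ 2*g ≥ 1))
Answer: WP = ((3*s ≤ -9 ↔ d ≠ data[d] + 15) → ((g ≤ 0 → 2*g + 4*s ≥ 15) ∧ ((¬(g ≤ 0)) → 2*s ≥ 19))) ∧ ((¬(3*s ≤ -9 ↔ d ≠ data[d] + 15)) → (d ≥ -13 ∧ 3*data[3] + s < -2 ∧ 2*g ≥ 1))


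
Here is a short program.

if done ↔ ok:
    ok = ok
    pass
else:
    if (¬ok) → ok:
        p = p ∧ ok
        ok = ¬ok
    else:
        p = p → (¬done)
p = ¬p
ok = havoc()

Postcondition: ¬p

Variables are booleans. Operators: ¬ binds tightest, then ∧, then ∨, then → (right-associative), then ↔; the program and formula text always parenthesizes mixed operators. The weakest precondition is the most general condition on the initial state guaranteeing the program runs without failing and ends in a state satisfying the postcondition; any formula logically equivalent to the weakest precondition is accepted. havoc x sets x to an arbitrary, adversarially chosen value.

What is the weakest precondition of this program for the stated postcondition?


Working backward. After the program, ¬p must hold.
Before havoc ok: ¬p
Before p := ¬p: p
Then branch requires p; else branch requires (((¬ok) → ok) → (p ∧ ok)) ∧ ((¬((¬ok) → ok)) → (p → (¬done))).
Before the if: ((done ↔ ok) → p) ∧ ((¬(done ↔ ok)) → ((((¬ok) → ok) → (p ∧ ok)) ∧ ((¬((¬ok) → ok)) → (p → (¬done)))))
Answer: WP = ((done ↔ ok) → p) ∧ ((¬(done ↔ ok)) → ((((¬ok) → ok) → (p ∧ ok)) ∧ ((¬((¬ok) → ok)) → (p → (¬done)))))


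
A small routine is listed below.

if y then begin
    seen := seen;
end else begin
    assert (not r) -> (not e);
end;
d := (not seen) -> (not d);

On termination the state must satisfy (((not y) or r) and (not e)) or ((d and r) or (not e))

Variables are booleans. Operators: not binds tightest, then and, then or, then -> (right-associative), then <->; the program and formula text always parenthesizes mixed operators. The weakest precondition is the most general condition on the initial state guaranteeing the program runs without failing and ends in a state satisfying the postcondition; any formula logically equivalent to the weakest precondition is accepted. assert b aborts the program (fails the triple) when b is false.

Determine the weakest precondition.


Working backward. After the program, the postcondition (((not y) or r) and (not e)) or ((d and r) or (not e)) must hold; in canonical form it is (((not y) or r) and (not e)) or (d and r) or (not e).
Before d := (not seen) -> (not d): (((not y) or r) and (not e)) or (((not seen) -> (not d)) and r) or (not e)
Then branch requires (((not y) or r) and (not e)) or (((not seen) -> (not d)) and r) or (not e); else branch requires ((not r) -> (not e)) and ((((not y) or r) and (not e)) or (((not seen) -> (not d)) and r) or (not e)).
Before the if: (y -> ((((not y) or r) and (not e)) or (((not seen) -> (not d)) and r) or (not e))) and ((not y) -> (((not r) -> (not e)) and ((((not y) or r) and (not e)) or (((not seen) -> (not d)) and r) or (not e))))
Answer: WP = (y -> ((((not y) or r) and (not e)) or (((not seen) -> (not d)) and r) or (not e))) and ((not y) -> (((not r) -> (not e)) and ((((not y) or r) and (not e)) or (((not seen) -> (not d)) and r) or (not e))))


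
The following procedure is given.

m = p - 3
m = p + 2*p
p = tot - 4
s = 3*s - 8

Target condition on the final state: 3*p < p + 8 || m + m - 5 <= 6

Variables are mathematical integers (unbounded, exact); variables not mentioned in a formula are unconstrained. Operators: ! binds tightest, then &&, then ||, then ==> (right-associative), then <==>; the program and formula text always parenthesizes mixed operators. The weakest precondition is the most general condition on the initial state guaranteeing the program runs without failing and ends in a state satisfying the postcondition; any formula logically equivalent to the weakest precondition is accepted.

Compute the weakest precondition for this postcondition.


Working backward. After the program, the postcondition 3*p < p + 8 || m + m - 5 <= 6 must hold; in canonical form it is 2*p < 8 || 2*m <= 11.
Before s := 3*s - 8: 2*p < 8 || 2*m <= 11
Before p := tot - 4: 2*tot < 16 || 2*m <= 11
Before m := p + 2*p: 2*tot < 16 || 6*p <= 11
Before m := p - 3: 2*tot < 16 || 6*p <= 11
Answer: WP = 2*tot < 16 || 6*p <= 11


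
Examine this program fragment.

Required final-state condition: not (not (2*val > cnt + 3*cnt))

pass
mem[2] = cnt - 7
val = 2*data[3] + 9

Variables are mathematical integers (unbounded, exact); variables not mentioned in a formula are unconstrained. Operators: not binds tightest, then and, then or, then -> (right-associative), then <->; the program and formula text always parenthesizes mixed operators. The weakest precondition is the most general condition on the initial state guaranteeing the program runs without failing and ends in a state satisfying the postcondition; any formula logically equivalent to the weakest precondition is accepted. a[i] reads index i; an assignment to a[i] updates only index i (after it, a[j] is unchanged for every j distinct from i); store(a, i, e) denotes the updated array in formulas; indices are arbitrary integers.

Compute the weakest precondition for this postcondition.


Working backward. After the program, the postcondition not (not (2*val > cnt + 3*cnt)) must hold; in canonical form it is 2*val > 4*cnt.
Before val := 2*data[3] + 9: 4*data[3] > 4*cnt - 18
Before mem[2] := cnt - 7: 4*data[3] > 4*cnt - 18
Before skip: 4*data[3] > 4*cnt - 18
Answer: WP = 4*data[3] > 4*cnt - 18


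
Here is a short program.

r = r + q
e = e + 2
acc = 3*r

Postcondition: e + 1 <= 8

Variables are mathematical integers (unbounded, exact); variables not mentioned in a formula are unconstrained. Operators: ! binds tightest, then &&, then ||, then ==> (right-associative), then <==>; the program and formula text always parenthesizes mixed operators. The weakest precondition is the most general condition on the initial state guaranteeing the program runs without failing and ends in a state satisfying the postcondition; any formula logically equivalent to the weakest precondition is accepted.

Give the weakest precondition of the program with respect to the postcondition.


Working backward. After the program, the postcondition e + 1 <= 8 must hold; in canonical form it is e <= 7.
Before acc := 3*r: e <= 7
Before e := e + 2: e <= 5
Before r := r + q: e <= 5
Answer: WP = e <= 5


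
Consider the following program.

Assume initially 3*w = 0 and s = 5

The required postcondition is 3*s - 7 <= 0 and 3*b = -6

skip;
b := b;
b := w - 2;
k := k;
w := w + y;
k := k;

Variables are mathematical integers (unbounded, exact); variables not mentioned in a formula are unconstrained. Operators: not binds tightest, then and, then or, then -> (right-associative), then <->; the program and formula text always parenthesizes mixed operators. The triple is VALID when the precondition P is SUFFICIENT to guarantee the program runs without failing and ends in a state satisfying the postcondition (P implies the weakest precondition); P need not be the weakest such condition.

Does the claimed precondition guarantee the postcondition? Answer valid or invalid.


Working backward. After the program, the postcondition 3*s - 7 <= 0 and 3*b = -6 must hold; in canonical form it is 3*s <= 7 and 3*b = -6.
Before k := k: 3*s <= 7 and 3*b = -6
Before w := w + y: 3*s <= 7 and 3*b = -6
Before k := k: 3*s <= 7 and 3*b = -6
Before b := w - 2: 3*s <= 7 and 3*w = 0
Before b := b: 3*s <= 7 and 3*w = 0
Before skip: 3*s <= 7 and 3*w = 0
The weakest precondition is 3*s <= 7 and 3*w = 0.
Check whether 3*w = 0 and s = 5 implies it.
Countermodel: at the initial state s = 5, w = 0, the precondition holds but the weakest precondition fails.
Answer: invalid


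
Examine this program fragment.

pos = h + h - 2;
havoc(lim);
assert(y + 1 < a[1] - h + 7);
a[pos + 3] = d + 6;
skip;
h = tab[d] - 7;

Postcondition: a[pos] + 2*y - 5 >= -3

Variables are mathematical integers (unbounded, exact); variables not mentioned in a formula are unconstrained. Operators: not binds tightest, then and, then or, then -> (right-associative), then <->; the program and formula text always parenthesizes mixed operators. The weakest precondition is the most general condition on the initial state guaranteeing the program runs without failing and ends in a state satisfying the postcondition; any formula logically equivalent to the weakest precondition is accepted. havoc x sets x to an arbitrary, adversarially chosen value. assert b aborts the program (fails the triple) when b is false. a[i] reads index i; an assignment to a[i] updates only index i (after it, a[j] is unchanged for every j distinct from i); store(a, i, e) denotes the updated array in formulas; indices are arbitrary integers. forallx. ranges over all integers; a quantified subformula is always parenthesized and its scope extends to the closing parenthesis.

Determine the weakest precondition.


Working backward. After the program, the postcondition a[pos] + 2*y - 5 >= -3 must hold; in canonical form it is a[pos] + 2*y >= 2.
Before h := tab[d] - 7: a[pos] + 2*y >= 2
Before skip: a[pos] + 2*y >= 2
Before a[pos + 3] := d + 6: store(a, pos + 3, d + 6)[pos] + 2*y >= 2
Before assert y + 1 < a[1] - h + 7: h + y < a[1] + 6 and store(a, pos + 3, d + 6)[pos] + 2*y >= 2
Before havoc lim: h + y < a[1] + 6 and store(a, pos + 3, d + 6)[pos] + 2*y >= 2
Before pos := h + h - 2: h + y < a[1] + 6 and store(a, 2*h + 1, d + 6)[2*h - 2] + 2*y >= 2
Answer: WP = h + y < a[1] + 6 and store(a, 2*h + 1, d + 6)[2*h - 2] + 2*y >= 2


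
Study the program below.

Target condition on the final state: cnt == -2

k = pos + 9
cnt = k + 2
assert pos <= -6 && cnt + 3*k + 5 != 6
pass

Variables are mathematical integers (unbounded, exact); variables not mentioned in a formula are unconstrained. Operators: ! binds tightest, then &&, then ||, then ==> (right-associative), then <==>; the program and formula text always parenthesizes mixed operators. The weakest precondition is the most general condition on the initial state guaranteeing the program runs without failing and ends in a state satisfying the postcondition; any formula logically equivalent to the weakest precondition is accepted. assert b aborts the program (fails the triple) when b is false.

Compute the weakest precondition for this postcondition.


Working backward. After the program, cnt == -2 must hold.
Before skip: cnt == -2
Before assert pos <= -6 && cnt + 3*k + 5 != 6: pos <= -6 && cnt + 3*k != 1 && cnt == -2
Before cnt := k + 2: pos <= -6 && 4*k != -1 && k == -4
Before k := pos + 9: pos <= -6 && 4*pos != -37 && pos == -13
Answer: WP = pos <= -6 && 4*pos != -37 && pos == -13


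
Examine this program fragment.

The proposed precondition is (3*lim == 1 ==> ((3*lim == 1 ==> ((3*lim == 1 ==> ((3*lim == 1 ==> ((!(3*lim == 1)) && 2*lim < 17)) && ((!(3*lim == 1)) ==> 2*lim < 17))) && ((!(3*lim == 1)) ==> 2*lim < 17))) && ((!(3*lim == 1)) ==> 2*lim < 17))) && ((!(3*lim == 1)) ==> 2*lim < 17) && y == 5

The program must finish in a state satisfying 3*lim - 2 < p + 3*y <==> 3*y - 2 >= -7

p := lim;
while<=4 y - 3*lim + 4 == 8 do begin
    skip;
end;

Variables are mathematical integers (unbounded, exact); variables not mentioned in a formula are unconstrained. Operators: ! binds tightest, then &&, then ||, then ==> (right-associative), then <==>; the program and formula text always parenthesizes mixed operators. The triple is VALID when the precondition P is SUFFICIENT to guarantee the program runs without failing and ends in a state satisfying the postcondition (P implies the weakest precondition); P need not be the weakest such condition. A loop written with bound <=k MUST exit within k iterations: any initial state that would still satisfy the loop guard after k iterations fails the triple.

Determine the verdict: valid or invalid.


Working backward. After the program, the postcondition 3*lim - 2 < p + 3*y <==> 3*y - 2 >= -7 must hold; in canonical form it is 3*lim < p + 3*y + 2 <==> 3*y >= -5.
Before the loop (bound <=4), unroll the exhaustion recursion (WP_0 = exit-now case; WP_j = one more guarded iteration, up to j = 4):
  WP_0: (!(y == 3*lim + 4)) && (3*lim < p + 3*y + 2 <==> 3*y >= -5)
  WP_1: (y == 3*lim + 4 ==> ((!(y == 3*lim + 4)) && (3*lim < p + 3*y + 2 <==> 3*y >= -5))) && ((!(y == 3*lim + 4)) ==> (3*lim < p + 3*y + 2 <==> 3*y >= -5))
  WP_2: (y == 3*lim + 4 ==> ((y == 3*lim + 4 ==> ((!(y == 3*lim + 4)) && (3*lim < p + 3*y + 2 <==> 3*y >= -5))) && ((!(y == 3*lim + 4)) ==> (3*lim < p + 3*y + 2 <==> 3*y >= -5)))) && ((!(y == 3*lim + 4)) ==> (3*lim < p + 3*y + 2 <==> 3*y >= -5))
  WP_3: (y == 3*lim + 4 ==> ((y == 3*lim + 4 ==> ((y == 3*lim + 4 ==> ((!(y == 3*lim + 4)) && (3*lim < p + 3*y + 2 <==> 3*y >= -5))) && ((!(y == 3*lim + 4)) ==> (3*lim < p + 3*y + 2 <==> 3*y >= -5)))) && ((!(y == 3*lim + 4)) ==> (3*lim < p + 3*y + 2 <==> 3*y >= -5)))) && ((!(y == 3*lim + 4)) ==> (3*lim < p + 3*y + 2 <==> 3*y >= -5))
  WP_4: (y == 3*lim + 4 ==> ((y == 3*lim + 4 ==> ((y == 3*lim + 4 ==> ((y == 3*lim + 4 ==> ((!(y == 3*lim + 4)) && (3*lim < p + 3*y + 2 <==> 3*y >= -5))) && ((!(y == 3*lim + 4)) ==> (3*lim < p + 3*y + 2 <==> 3*y >= -5)))) && ((!(y == 3*lim + 4)) ==> (3*lim < p + 3*y + 2 <==> 3*y >= -5)))) && ((!(y == 3*lim + 4)) ==> (3*lim < p + 3*y + 2 <==> 3*y >= -5)))) && ((!(y == 3*lim + 4)) ==> (3*lim < p + 3*y + 2 <==> 3*y >= -5))
So before the loop: (y == 3*lim + 4 ==> ((y == 3*lim + 4 ==> ((y == 3*lim + 4 ==> ((y == 3*lim + 4 ==> ((!(y == 3*lim + 4)) && (3*lim < p + 3*y + 2 <==> 3*y >= -5))) && ((!(y == 3*lim + 4)) ==> (3*lim < p + 3*y + 2 <==> 3*y >= -5)))) && ((!(y == 3*lim + 4)) ==> (3*lim < p + 3*y + 2 <==> 3*y >= -5)))) && ((!(y == 3*lim + 4)) ==> (3*lim < p + 3*y + 2 <==> 3*y >= -5)))) && ((!(y == 3*lim + 4)) ==> (3*lim < p + 3*y + 2 <==> 3*y >= -5))
Before p := lim: (y == 3*lim + 4 ==> ((y == 3*lim + 4 ==> ((y == 3*lim + 4 ==> ((y == 3*lim + 4 ==> ((!(y == 3*lim + 4)) && (2*lim < 3*y + 2 <==> 3*y >= -5))) && ((!(y == 3*lim + 4)) ==> (2*lim < 3*y + 2 <==> 3*y >= -5)))) && ((!(y == 3*lim + 4)) ==> (2*lim < 3*y + 2 <==> 3*y >= -5)))) && ((!(y == 3*lim + 4)) ==> (2*lim < 3*y + 2 <==> 3*y >= -5)))) && ((!(y == 3*lim + 4)) ==> (2*lim < 3*y + 2 <==> 3*y >= -5))
The weakest precondition is (y == 3*lim + 4 ==> ((y == 3*lim + 4 ==> ((y == 3*lim + 4 ==> ((y == 3*lim + 4 ==> ((!(y == 3*lim + 4)) && (2*lim < 3*y + 2 <==> 3*y >= -5))) && ((!(y == 3*lim + 4)) ==> (2*lim < 3*y + 2 <==> 3*y >= -5)))) && ((!(y == 3*lim + 4)) ==> (2*lim < 3*y + 2 <==> 3*y >= -5)))) && ((!(y == 3*lim + 4)) ==> (2*lim < 3*y + 2 <==> 3*y >= -5)))) && ((!(y == 3*lim + 4)) ==> (2*lim < 3*y + 2 <==> 3*y >= -5)).
Check whether (3*lim == 1 ==> ((3*lim == 1 ==> ((3*lim == 1 ==> ((3*lim == 1 ==> ((!(3*lim == 1)) && 2*lim < 17)) && ((!(3*lim == 1)) ==> 2*lim < 17))) && ((!(3*lim == 1)) ==> 2*lim < 17))) && ((!(3*lim == 1)) ==> 2*lim < 17))) && ((!(3*lim == 1)) ==> 2*lim < 17) && y == 5 implies it.
Every state satisfying the precondition satisfies the weakest precondition: the implication holds.
Answer: valid


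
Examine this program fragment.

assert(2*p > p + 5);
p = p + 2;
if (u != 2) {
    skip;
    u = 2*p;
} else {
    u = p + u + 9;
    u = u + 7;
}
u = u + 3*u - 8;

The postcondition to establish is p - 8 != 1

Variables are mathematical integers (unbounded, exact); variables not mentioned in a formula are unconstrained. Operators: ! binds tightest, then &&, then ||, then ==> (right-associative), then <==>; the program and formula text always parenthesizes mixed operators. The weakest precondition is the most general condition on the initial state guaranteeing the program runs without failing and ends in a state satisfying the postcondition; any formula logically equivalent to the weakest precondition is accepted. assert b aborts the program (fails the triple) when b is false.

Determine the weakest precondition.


Working backward. After the program, the postcondition p - 8 != 1 must hold; in canonical form it is p != 9.
Before u := u + 3*u - 8: p != 9
Then branch requires p != 9; else branch requires p != 9.
Before the if: (u != 2 ==> p != 9) && ((!(u != 2)) ==> p != 9)
Before p := p + 2: (u != 2 ==> p != 7) && ((!(u != 2)) ==> p != 7)
Before assert 2*p > p + 5: p > 5 && (u != 2 ==> p != 7) && ((!(u != 2)) ==> p != 7)
Answer: WP = p > 5 && (u != 2 ==> p != 7) && ((!(u != 2)) ==> p != 7)


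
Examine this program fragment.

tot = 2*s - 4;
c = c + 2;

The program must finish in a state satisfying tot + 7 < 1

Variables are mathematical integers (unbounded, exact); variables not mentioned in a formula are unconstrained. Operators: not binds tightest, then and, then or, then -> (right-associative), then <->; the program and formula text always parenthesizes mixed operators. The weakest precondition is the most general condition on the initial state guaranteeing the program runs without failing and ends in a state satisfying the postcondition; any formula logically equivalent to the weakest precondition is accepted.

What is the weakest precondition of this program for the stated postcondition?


Working backward. After the program, the postcondition tot + 7 < 1 must hold; in canonical form it is tot < -6.
Before c := c + 2: tot < -6
Before tot := 2*s - 4: 2*s < -2
Answer: WP = 2*s < -2


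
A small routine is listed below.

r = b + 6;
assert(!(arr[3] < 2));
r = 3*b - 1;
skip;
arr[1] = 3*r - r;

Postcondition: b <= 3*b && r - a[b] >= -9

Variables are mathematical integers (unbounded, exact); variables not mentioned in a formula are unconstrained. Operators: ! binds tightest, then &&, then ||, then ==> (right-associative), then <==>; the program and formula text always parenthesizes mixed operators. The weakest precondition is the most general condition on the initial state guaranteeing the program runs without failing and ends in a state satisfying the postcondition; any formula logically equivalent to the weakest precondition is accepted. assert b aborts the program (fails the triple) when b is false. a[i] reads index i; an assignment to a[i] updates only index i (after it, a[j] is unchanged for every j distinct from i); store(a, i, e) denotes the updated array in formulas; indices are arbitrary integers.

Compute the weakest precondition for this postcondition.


Working backward. After the program, the postcondition b <= 3*b && r - a[b] >= -9 must hold; in canonical form it is 2*b >= 0 && r >= a[b] - 9.
Before arr[1] := 3*r - r: 2*b >= 0 && r >= a[b] - 9
Before skip: 2*b >= 0 && r >= a[b] - 9
Before r := 3*b - 1: 2*b >= 0 && 3*b >= a[b] - 8
Before assert !(arr[3] < 2): (!(arr[3] < 2)) && 2*b >= 0 && 3*b >= a[b] - 8
Before r := b + 6: (!(arr[3] < 2)) && 2*b >= 0 && 3*b >= a[b] - 8
Answer: WP = (!(arr[3] < 2)) && 2*b >= 0 && 3*b >= a[b] - 8


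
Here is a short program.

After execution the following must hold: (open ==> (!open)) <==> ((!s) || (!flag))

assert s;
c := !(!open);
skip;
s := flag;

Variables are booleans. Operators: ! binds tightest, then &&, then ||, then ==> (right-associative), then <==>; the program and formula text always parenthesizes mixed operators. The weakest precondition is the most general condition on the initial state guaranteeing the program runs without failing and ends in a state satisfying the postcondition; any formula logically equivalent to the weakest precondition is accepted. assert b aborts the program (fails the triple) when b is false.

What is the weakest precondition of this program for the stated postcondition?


Working backward. After the program, (open ==> (!open)) <==> ((!s) || (!flag)) must hold.
Before s := flag: (open ==> (!open)) <==> (!flag)
Before skip: (open ==> (!open)) <==> (!flag)
Before c := !(!open): (open ==> (!open)) <==> (!flag)
Before assert s: s && ((open ==> (!open)) <==> (!flag))
Answer: WP = s && ((open ==> (!open)) <==> (!flag))


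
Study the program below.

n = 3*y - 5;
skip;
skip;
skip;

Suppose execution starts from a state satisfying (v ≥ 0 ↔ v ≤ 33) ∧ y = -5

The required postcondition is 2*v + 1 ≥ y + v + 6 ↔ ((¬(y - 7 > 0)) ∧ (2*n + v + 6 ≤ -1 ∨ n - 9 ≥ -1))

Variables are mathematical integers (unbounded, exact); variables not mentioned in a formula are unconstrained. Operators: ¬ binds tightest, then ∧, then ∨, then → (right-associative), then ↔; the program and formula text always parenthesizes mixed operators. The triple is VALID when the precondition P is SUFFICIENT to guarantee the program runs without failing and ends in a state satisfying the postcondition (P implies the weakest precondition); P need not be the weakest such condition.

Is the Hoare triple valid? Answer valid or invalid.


Working backward. After the program, the postcondition 2*v + 1 ≥ y + v + 6 ↔ ((¬(y - 7 > 0)) ∧ (2*n + v + 6 ≤ -1 ∨ n - 9 ≥ -1)) must hold; in canonical form it is v ≥ y + 5 ↔ ((¬(y > 7)) ∧ (2*n + v ≤ -7 ∨ n ≥ 8)).
Before skip: v ≥ y + 5 ↔ ((¬(y > 7)) ∧ (2*n + v ≤ -7 ∨ n ≥ 8))
Before skip: v ≥ y + 5 ↔ ((¬(y > 7)) ∧ (2*n + v ≤ -7 ∨ n ≥ 8))
Before skip: v ≥ y + 5 ↔ ((¬(y > 7)) ∧ (2*n + v ≤ -7 ∨ n ≥ 8))
Before n := 3*y - 5: v ≥ y + 5 ↔ ((¬(y > 7)) ∧ (v + 6*y ≤ 3 ∨ 3*y ≥ 13))
The weakest precondition is v ≥ y + 5 ↔ ((¬(y > 7)) ∧ (v + 6*y ≤ 3 ∨ 3*y ≥ 13)).
Check whether (v ≥ 0 ↔ v ≤ 33) ∧ y = -5 implies it.
Every state satisfying the precondition satisfies the weakest precondition: the implication holds.
Answer: valid


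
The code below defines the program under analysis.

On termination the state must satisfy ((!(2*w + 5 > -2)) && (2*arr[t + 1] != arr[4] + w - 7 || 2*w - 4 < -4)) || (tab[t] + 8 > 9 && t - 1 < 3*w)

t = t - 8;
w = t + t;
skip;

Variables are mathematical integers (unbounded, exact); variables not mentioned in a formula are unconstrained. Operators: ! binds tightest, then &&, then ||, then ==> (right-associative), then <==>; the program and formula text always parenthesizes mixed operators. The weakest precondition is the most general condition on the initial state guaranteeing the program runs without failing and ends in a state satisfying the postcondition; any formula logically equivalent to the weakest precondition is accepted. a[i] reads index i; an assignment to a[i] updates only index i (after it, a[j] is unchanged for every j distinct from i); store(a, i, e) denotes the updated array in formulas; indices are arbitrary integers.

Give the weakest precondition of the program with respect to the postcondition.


Working backward. After the program, the postcondition ((!(2*w + 5 > -2)) && (2*arr[t + 1] != arr[4] + w - 7 || 2*w - 4 < -4)) || (tab[t] + 8 > 9 && t - 1 < 3*w) must hold; in canonical form it is ((!(2*w > -7)) && (2*arr[t + 1] != arr[4] + w - 7 || 2*w < 0)) || (tab[t] > 1 && t < 3*w + 1).
Before skip: ((!(2*w > -7)) && (2*arr[t + 1] != arr[4] + w - 7 || 2*w < 0)) || (tab[t] > 1 && t < 3*w + 1)
Before w := t + t: ((!(4*t > -7)) && (2*arr[t + 1] != arr[4] + 2*t - 7 || 4*t < 0)) || (tab[t] > 1 && 5*t > -1)
Before t := t - 8: ((!(4*t > 25)) && (2*arr[t - 7] != arr[4] + 2*t - 23 || 4*t < 32)) || (tab[t - 8] > 1 && 5*t > 39)
Answer: WP = ((!(4*t > 25)) && (2*arr[t - 7] != arr[4] + 2*t - 23 || 4*t < 32)) || (tab[t - 8] > 1 && 5*t > 39)


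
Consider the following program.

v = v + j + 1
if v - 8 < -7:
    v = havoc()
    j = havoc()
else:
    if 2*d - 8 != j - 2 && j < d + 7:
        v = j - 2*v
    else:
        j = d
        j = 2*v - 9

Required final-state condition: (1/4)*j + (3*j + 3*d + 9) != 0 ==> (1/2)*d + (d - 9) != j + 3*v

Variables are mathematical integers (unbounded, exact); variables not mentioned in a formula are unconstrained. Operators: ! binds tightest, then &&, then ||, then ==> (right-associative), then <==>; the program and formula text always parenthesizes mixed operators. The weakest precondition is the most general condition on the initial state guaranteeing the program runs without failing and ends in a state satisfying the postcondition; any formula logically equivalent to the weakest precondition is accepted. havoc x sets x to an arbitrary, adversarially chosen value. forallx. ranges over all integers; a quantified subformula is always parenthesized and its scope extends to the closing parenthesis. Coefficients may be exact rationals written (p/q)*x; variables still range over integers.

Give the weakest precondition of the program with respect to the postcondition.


Working backward. After the program, the postcondition (1/4)*j + (3*j + 3*d + 9) != 0 ==> (1/2)*d + (d - 9) != j + 3*v must hold; in canonical form it is 3*d + (13/4)*j != -9 ==> (3/2)*d != j + 3*v + 9.
Then branch requires forall v_1. (forall j_1. (3*d + (13/4)*j_1 != -9 ==> (3/2)*d != j_1 + 3*v_1 + 9)); else branch requires ((2*d != j + 6 && j < d + 7) ==> (3*d + (13/4)*j != -9 ==> (3/2)*d + 6*v != 4*j + 9)) && ((!(2*d != j + 6 && j < d + 7)) ==> (3*d + (13/2)*v != 81/4 ==> (3/2)*d != 5*v)).
Before the if: (v < 1 ==> (forall v_1. (forall j_1. (3*d + (13/4)*j_1 != -9 ==> (3/2)*d != j_1 + 3*v_1 + 9)))) && ((!(v < 1)) ==> (((2*d != j + 6 && j < d + 7) ==> (3*d + (13/4)*j != -9 ==> (3/2)*d + 6*v != 4*j + 9)) && ((!(2*d != j + 6 && j < d + 7)) ==> (3*d + (13/2)*v != 81/4 ==> (3/2)*d != 5*v))))
Before v := v + j + 1: (j + v < 0 ==> (forall v_1. (forall j_1. (3*d + (13/4)*j_1 != -9 ==> (3/2)*d != j_1 + 3*v_1 + 9)))) && ((!(j + v < 0)) ==> (((2*d != j + 6 && j < d + 7) ==> (3*d + (13/4)*j != -9 ==> (3/2)*d + 2*j + 6*v != 3)) && ((!(2*d != j + 6 && j < d + 7)) ==> (3*d + (13/2)*j + (13/2)*v != 55/4 ==> (3/2)*d != 5*j + 5*v + 5))))
Answer: WP = (j + v < 0 ==> (forall v_1. (forall j_1. (3*d + (13/4)*j_1 != -9 ==> (3/2)*d != j_1 + 3*v_1 + 9)))) && ((!(j + v < 0)) ==> (((2*d != j + 6 && j < d + 7) ==> (3*d + (13/4)*j != -9 ==> (3/2)*d + 2*j + 6*v != 3)) && ((!(2*d != j + 6 && j < d + 7)) ==> (3*d + (13/2)*j + (13/2)*v != 55/4 ==> (3/2)*d != 5*j + 5*v + 5))))


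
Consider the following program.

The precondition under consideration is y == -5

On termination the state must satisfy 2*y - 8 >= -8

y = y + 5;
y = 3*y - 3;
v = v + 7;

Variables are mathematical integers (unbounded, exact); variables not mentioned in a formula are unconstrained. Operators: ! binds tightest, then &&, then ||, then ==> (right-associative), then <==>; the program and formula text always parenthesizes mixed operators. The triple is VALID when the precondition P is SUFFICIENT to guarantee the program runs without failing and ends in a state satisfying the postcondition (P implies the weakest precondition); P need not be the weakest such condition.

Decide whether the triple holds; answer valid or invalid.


Working backward. After the program, the postcondition 2*y - 8 >= -8 must hold; in canonical form it is 2*y >= 0.
Before v := v + 7: 2*y >= 0
Before y := 3*y - 3: 6*y >= 6
Before y := y + 5: 6*y >= -24
The weakest precondition is 6*y >= -24.
Check whether y == -5 implies it.
Countermodel: at the initial state y = -5, the precondition holds but the weakest precondition fails.
Answer: invalid


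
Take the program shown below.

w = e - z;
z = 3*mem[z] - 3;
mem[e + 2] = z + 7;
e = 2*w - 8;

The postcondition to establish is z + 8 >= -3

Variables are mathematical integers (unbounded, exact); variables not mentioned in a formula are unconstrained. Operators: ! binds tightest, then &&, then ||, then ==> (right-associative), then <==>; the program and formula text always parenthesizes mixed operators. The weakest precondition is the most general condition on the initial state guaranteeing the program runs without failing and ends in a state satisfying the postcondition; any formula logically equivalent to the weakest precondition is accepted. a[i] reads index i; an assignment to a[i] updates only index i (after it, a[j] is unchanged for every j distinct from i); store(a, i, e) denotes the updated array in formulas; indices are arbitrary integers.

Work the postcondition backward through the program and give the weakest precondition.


Working backward. After the program, the postcondition z + 8 >= -3 must hold; in canonical form it is z >= -11.
Before e := 2*w - 8: z >= -11
Before mem[e + 2] := z + 7: z >= -11
Before z := 3*mem[z] - 3: 3*mem[z] >= -8
Before w := e - z: 3*mem[z] >= -8
Answer: WP = 3*mem[z] >= -8


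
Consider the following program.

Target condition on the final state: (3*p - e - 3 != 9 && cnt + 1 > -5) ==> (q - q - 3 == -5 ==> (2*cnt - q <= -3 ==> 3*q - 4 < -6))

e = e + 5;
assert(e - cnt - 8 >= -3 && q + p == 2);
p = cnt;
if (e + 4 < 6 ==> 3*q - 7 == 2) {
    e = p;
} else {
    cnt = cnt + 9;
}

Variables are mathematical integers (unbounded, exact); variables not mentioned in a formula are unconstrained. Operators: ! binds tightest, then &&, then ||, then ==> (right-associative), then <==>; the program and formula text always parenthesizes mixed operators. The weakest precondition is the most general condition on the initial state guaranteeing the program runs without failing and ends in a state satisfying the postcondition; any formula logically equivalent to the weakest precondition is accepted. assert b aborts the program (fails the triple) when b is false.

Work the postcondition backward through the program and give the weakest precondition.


Working backward. After the program, the postcondition (3*p - e - 3 != 9 && cnt + 1 > -5) ==> (q - q - 3 == -5 ==> (2*cnt - q <= -3 ==> 3*q - 4 < -6)) must hold; in canonical form it is true.
Then branch requires true; else branch requires true.
Before the if: true
Before p := cnt: true
Before assert e - cnt - 8 >= -3 && q + p == 2: e >= cnt + 5 && p + q == 2
Before e := e + 5: e >= cnt && p + q == 2
Answer: WP = e >= cnt && p + q == 2


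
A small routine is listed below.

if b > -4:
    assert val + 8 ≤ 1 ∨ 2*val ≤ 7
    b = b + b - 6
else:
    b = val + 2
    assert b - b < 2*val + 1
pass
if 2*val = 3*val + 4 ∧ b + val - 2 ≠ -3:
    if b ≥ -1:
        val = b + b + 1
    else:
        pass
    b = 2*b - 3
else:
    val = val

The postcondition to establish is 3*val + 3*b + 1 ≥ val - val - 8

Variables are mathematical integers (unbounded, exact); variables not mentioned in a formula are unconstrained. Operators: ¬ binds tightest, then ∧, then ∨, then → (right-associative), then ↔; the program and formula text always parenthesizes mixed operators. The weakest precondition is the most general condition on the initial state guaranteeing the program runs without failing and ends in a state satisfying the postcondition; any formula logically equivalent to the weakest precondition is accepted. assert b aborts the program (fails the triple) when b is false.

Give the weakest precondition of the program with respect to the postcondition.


Working backward. After the program, the postcondition 3*val + 3*b + 1 ≥ val - val - 8 must hold; in canonical form it is 3*b + 3*val ≥ -9.
Then branch requires (b ≥ -1 → 12*b ≥ -3) ∧ ((¬(b ≥ -1)) → 6*b + 3*val ≥ 0); else branch requires 3*b + 3*val ≥ -9.
Before the if: ((val = -4 ∧ b + val ≠ -1) → ((b ≥ -1 → 12*b ≥ -3) ∧ ((¬(b ≥ -1)) → 6*b + 3*val ≥ 0))) ∧ ((¬(val = -4 ∧ b + val ≠ -1)) → 3*b + 3*val ≥ -9)
Before skip: ((val = -4 ∧ b + val ≠ -1) → ((b ≥ -1 → 12*b ≥ -3) ∧ ((¬(b ≥ -1)) → 6*b + 3*val ≥ 0))) ∧ ((¬(val = -4 ∧ b + val ≠ -1)) → 3*b + 3*val ≥ -9)
Then branch requires (val ≤ -7 ∨ 2*val ≤ 7) ∧ ((val = -4 ∧ 2*b + val ≠ 5) → ((2*b ≥ 5 → 24*b ≥ 69) ∧ ((¬(2*b ≥ 5)) → 12*b + 3*val ≥ 36))) ∧ ((¬(val = -4 ∧ 2*b + val ≠ 5)) → 6*b + 3*val ≥ 9); else branch requires 2*val > -1 ∧ ((val = -4 ∧ 2*val ≠ -3) → ((val ≥ -3 → 12*val ≥ -27) ∧ ((¬(val ≥ -3)) → 9*val ≥ -12))) ∧ ((¬(val = -4 ∧ 2*val ≠ -3)) → 6*val ≥ -15).
Before the if: (b > -4 → ((val ≤ -7 ∨ 2*val ≤ 7) ∧ ((val = -4 ∧ 2*b + val ≠ 5) → ((2*b ≥ 5 → 24*b ≥ 69) ∧ ((¬(2*b ≥ 5)) → 12*b + 3*val ≥ 36))) ∧ ((¬(val = -4 ∧ 2*b + val ≠ 5)) → 6*b + 3*val ≥ 9))) ∧ ((¬(b > -4)) → (2*val > -1 ∧ ((val = -4 ∧ 2*val ≠ -3) → ((val ≥ -3 → 12*val ≥ -27) ∧ ((¬(val ≥ -3)) → 9*val ≥ -12))) ∧ ((¬(val = -4 ∧ 2*val ≠ -3)) → 6*val ≥ -15)))
Answer: WP = (b > -4 → ((val ≤ -7 ∨ 2*val ≤ 7) ∧ ((val = -4 ∧ 2*b + val ≠ 5) → ((2*b ≥ 5 → 24*b ≥ 69) ∧ ((¬(2*b ≥ 5)) → 12*b + 3*val ≥ 36))) ∧ ((¬(val = -4 ∧ 2*b + val ≠ 5)) → 6*b + 3*val ≥ 9))) ∧ ((¬(b > -4)) → (2*val > -1 ∧ ((val = -4 ∧ 2*val ≠ -3) → ((val ≥ -3 → 12*val ≥ -27) ∧ ((¬(val ≥ -3)) → 9*val ≥ -12))) ∧ ((¬(val = -4 ∧ 2*val ≠ -3)) → 6*val ≥ -15)))


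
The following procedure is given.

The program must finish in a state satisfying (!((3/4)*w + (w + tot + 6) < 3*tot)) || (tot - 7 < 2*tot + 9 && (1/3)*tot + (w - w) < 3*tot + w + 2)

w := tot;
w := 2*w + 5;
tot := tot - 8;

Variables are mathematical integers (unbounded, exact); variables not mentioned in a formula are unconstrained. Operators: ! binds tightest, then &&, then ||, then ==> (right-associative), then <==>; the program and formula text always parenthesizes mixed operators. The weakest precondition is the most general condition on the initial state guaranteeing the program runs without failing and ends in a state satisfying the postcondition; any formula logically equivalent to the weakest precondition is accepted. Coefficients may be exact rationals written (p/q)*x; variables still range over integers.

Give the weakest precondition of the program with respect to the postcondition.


Working backward. After the program, the postcondition (!((3/4)*w + (w + tot + 6) < 3*tot)) || (tot - 7 < 2*tot + 9 && (1/3)*tot + (w - w) < 3*tot + w + 2) must hold; in canonical form it is (!((7/4)*w < 2*tot - 6)) || (tot > -16 && (8/3)*tot + w > -2).
Before tot := tot - 8: (!((7/4)*w < 2*tot - 22)) || (tot > -8 && (8/3)*tot + w > 58/3)
Before w := 2*w + 5: (!((7/2)*w < 2*tot - 123/4)) || (tot > -8 && (8/3)*tot + 2*w > 43/3)
Before w := tot: (!((3/2)*tot < -123/4)) || (tot > -8 && (14/3)*tot > 43/3)
Answer: WP = (!((3/2)*tot < -123/4)) || (tot > -8 && (14/3)*tot > 43/3)


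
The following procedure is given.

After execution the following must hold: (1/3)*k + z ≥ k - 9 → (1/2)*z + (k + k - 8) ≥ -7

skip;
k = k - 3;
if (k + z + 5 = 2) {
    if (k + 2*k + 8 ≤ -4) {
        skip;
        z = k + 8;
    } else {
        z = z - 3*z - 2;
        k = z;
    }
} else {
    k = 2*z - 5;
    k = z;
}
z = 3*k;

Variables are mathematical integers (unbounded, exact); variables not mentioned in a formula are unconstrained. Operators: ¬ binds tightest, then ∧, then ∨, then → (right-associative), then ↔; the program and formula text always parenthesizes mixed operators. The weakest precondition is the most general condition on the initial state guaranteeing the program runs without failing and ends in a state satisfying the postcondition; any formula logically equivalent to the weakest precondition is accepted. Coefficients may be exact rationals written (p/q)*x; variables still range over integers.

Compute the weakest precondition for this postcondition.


Working backward. After the program, the postcondition (1/3)*k + z ≥ k - 9 → (1/2)*z + (k + k - 8) ≥ -7 must hold; in canonical form it is z ≥ (2/3)*k - 9 → 2*k + (1/2)*z ≥ 1.
Before z := 3*k: (7/3)*k ≥ -9 → (7/2)*k ≥ 1
Then branch requires (3*k ≤ -12 → ((7/3)*k ≥ -9 → (7/2)*k ≥ 1)) ∧ ((¬(3*k ≤ -12)) → ((14/3)*z ≤ 13/3 → 7*z ≤ -8)); else branch requires (7/3)*z ≥ -9 → (7/2)*z ≥ 1.
Before the if: (k + z = -3 → ((3*k ≤ -12 → ((7/3)*k ≥ -9 → (7/2)*k ≥ 1)) ∧ ((¬(3*k ≤ -12)) → ((14/3)*z ≤ 13/3 → 7*z ≤ -8)))) ∧ ((¬(k + z = -3)) → ((7/3)*z ≥ -9 → (7/2)*z ≥ 1))
Before k := k - 3: (k + z = 0 → ((3*k ≤ -3 → ((7/3)*k ≥ -2 → (7/2)*k ≥ 23/2)) ∧ ((¬(3*k ≤ -3)) → ((14/3)*z ≤ 13/3 → 7*z ≤ -8)))) ∧ ((¬(k + z = 0)) → ((7/3)*z ≥ -9 → (7/2)*z ≥ 1))
Before skip: (k + z = 0 → ((3*k ≤ -3 → ((7/3)*k ≥ -2 → (7/2)*k ≥ 23/2)) ∧ ((¬(3*k ≤ -3)) → ((14/3)*z ≤ 13/3 → 7*z ≤ -8)))) ∧ ((¬(k + z = 0)) → ((7/3)*z ≥ -9 → (7/2)*z ≥ 1))
Answer: WP = (k + z = 0 → ((3*k ≤ -3 → ((7/3)*k ≥ -2 → (7/2)*k ≥ 23/2)) ∧ ((¬(3*k ≤ -3)) → ((14/3)*z ≤ 13/3 → 7*z ≤ -8)))) ∧ ((¬(k + z = 0)) → ((7/3)*z ≥ -9 → (7/2)*z ≥ 1))


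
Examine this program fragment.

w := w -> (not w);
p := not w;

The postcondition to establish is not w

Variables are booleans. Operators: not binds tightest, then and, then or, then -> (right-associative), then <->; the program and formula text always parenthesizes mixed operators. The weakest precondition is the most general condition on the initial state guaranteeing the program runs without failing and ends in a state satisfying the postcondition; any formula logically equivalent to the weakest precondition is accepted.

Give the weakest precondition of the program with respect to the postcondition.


Working backward. After the program, not w must hold.
Before p := not w: not w
Before w := w -> (not w): not (w -> (not w))
Answer: WP = not (w -> (not w))


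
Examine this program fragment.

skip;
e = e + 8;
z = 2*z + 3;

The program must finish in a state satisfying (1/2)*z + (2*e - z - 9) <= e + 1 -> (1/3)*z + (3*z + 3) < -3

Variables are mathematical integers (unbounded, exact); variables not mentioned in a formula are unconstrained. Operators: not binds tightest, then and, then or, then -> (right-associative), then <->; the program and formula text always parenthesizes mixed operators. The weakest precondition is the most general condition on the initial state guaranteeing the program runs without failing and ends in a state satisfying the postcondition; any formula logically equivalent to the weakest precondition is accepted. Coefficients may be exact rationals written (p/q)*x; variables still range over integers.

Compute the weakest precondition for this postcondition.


Working backward. After the program, the postcondition (1/2)*z + (2*e - z - 9) <= e + 1 -> (1/3)*z + (3*z + 3) < -3 must hold; in canonical form it is e <= (1/2)*z + 10 -> (10/3)*z < -6.
Before z := 2*z + 3: e <= z + 23/2 -> (20/3)*z < -16
Before e := e + 8: e <= z + 7/2 -> (20/3)*z < -16
Before skip: e <= z + 7/2 -> (20/3)*z < -16
Answer: WP = e <= z + 7/2 -> (20/3)*z < -16
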